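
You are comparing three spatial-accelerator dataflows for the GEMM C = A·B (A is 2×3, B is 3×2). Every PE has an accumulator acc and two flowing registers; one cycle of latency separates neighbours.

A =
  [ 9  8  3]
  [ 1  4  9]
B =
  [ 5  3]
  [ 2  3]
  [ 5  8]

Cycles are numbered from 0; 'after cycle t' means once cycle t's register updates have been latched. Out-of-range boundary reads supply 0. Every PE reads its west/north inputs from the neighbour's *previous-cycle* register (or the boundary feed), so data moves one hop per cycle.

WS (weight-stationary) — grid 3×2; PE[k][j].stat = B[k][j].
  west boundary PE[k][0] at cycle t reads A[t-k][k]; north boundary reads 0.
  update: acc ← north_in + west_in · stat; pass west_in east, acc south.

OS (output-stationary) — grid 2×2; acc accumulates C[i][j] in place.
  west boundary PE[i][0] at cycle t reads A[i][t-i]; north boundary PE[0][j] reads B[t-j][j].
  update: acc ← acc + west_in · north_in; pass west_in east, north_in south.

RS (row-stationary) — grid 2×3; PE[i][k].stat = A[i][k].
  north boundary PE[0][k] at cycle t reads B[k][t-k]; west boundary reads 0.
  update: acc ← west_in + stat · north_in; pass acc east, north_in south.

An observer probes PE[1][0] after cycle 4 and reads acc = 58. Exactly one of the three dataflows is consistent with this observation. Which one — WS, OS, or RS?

dataflow = OS

WS (3×2 grid), PE[1][0]:
  [0] (1,0) acc=0 (h:0 v:0)
  [1] (1,0) acc=61 (h:8 v:61)
  [2] (1,0) acc=13 (h:4 v:13)
  [3] (1,0) acc=0 (h:0 v:0)
  [4] (1,0) acc=0 (h:0 v:0)
OS (2×2 grid), PE[1][0]:
  [0] (1,0) acc=0 (h:0 v:0)
  [1] (1,0) acc=5 (h:1 v:5)
  [2] (1,0) acc=13 (h:4 v:2)
  [3] (1,0) acc=58 (h:9 v:5)
  [4] (1,0) acc=58 (h:0 v:0)
RS (2×3 grid), PE[1][0]:
  [0] (1,0) acc=0 (h:0 v:0)
  [1] (1,0) acc=5 (h:5 v:5)
  [2] (1,0) acc=3 (h:3 v:3)
  [3] (1,0) acc=0 (h:0 v:0)
  [4] (1,0) acc=0 (h:0 v:0)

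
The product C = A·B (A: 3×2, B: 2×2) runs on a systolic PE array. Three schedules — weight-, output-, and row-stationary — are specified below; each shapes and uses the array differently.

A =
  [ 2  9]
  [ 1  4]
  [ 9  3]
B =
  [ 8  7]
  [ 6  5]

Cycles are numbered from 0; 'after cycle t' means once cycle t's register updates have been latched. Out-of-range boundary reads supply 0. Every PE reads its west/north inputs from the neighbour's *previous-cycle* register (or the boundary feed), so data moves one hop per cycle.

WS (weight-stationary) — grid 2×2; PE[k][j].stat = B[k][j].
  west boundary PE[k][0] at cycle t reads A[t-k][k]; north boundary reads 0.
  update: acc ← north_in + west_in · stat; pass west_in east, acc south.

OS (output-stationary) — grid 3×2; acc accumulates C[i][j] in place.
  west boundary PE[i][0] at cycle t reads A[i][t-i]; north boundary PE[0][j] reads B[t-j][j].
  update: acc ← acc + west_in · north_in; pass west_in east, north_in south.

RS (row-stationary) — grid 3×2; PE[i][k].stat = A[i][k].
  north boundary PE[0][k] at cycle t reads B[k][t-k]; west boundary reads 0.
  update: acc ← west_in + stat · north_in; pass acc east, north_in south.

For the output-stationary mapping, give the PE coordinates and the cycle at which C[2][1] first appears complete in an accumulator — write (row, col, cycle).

(row, col, cycle) = (2, 1, 4)

OS: C[2][1] accumulates in PE[2][1]:
  0: (2,1).acc=0  regs=<0,0>
  1: (2,1).acc=0  regs=<0,0>
  2: (2,1).acc=0  regs=<0,0>
  3: (2,1).acc=63  regs=<9,7>
  4: (2,1).acc=78  regs=<3,5>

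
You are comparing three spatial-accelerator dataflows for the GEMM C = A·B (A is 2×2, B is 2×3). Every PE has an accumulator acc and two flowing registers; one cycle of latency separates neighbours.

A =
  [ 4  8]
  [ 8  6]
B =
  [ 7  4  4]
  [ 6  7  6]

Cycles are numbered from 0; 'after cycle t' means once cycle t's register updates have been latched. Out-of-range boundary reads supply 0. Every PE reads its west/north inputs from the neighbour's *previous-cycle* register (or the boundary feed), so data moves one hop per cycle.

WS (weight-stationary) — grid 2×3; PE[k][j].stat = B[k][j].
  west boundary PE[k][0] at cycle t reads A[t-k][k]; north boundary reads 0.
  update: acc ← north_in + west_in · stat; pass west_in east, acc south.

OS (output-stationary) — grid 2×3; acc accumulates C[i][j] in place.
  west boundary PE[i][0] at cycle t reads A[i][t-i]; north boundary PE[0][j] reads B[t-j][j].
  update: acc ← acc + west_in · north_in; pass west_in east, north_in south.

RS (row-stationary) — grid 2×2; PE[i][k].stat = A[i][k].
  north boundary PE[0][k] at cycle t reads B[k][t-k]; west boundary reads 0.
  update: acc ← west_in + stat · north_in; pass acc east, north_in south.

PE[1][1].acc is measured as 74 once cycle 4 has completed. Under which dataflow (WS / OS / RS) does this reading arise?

dataflow = OS

Under WS (2×3), PE[1][1]:
  step 0 · PE1,1: acc=0; fwd→0 fwd↓0
  step 1 · PE1,1: acc=0; fwd→0 fwd↓0
  step 2 · PE1,1: acc=72; fwd→8 fwd↓72
  step 3 · PE1,1: acc=74; fwd→6 fwd↓74
  step 4 · PE1,1: acc=0; fwd→0 fwd↓0
Under OS (2×3), PE[1][1]:
  step 0 · PE1,1: acc=0; fwd→0 fwd↓0
  step 1 · PE1,1: acc=0; fwd→0 fwd↓0
  step 2 · PE1,1: acc=32; fwd→8 fwd↓4
  step 3 · PE1,1: acc=74; fwd→6 fwd↓7
  step 4 · PE1,1: acc=74; fwd→0 fwd↓0
Under RS (2×2), PE[1][1]:
  step 0 · PE1,1: acc=0; fwd→0 fwd↓0
  step 1 · PE1,1: acc=0; fwd→0 fwd↓0
  step 2 · PE1,1: acc=92; fwd→92 fwd↓6
  step 3 · PE1,1: acc=74; fwd→74 fwd↓7
  step 4 · PE1,1: acc=68; fwd→68 fwd↓6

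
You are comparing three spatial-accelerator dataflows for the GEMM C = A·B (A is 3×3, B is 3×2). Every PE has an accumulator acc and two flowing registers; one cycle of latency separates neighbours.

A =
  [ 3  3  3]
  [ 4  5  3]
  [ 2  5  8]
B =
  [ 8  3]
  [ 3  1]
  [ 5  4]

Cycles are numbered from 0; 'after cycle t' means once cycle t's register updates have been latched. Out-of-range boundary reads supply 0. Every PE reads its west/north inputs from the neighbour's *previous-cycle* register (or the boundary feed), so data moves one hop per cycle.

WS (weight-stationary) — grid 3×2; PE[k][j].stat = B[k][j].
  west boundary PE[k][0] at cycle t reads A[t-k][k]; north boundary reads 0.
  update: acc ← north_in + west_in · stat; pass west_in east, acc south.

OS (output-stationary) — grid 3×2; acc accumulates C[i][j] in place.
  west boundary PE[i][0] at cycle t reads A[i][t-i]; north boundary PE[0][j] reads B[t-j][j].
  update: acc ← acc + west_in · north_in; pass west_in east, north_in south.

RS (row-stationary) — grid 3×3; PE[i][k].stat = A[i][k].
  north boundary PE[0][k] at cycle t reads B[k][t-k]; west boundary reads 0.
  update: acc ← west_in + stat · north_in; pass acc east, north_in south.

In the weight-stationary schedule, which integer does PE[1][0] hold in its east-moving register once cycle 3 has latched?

WS (3×2). Following PE[1][0] plus its west/north inputs:
  @0  [0,0]  acc 24  |  →3  ↓24
  @0  [1,0]  acc 0  |  →0  ↓0
  @1  [0,0]  acc 32  |  →4  ↓32
  @1  [1,0]  acc 33  |  →3  ↓33
  @2  [0,0]  acc 16  |  →2  ↓16
  @2  [1,0]  acc 47  |  →5  ↓47
  @3  [0,0]  acc 0  |  →0  ↓0
  @3  [1,0]  acc 31  |  →5  ↓31

register = 5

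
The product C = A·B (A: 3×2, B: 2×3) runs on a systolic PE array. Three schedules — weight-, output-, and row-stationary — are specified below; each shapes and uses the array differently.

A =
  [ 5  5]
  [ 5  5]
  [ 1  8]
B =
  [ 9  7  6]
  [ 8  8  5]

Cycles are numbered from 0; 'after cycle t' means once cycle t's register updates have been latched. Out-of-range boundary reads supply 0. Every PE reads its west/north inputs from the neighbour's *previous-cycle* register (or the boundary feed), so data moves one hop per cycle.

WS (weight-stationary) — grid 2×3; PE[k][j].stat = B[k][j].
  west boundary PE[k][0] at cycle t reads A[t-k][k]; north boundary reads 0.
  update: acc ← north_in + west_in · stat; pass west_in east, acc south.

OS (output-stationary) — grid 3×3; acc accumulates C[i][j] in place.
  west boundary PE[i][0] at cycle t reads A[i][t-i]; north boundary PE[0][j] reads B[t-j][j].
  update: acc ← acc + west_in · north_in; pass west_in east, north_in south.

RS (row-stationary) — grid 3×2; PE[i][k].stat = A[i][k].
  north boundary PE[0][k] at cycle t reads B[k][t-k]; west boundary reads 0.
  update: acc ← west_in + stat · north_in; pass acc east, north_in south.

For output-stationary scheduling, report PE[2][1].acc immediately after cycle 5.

PE[2][1].acc = 71

OS on a 3×3 grid — tracing PE[2][1] and its feeders:
  @0  [1,1]  acc 0  |  →0  ↓0
  @0  [2,0]  acc 0  |  →0  ↓0
  @0  [2,1]  acc 0  |  →0  ↓0
  @1  [1,1]  acc 0  |  →0  ↓0
  @1  [2,0]  acc 0  |  →0  ↓0
  @1  [2,1]  acc 0  |  →0  ↓0
  @2  [1,1]  acc 35  |  →5  ↓7
  @2  [2,0]  acc 9  |  →1  ↓9
  @2  [2,1]  acc 0  |  →0  ↓0
  @3  [1,1]  acc 75  |  →5  ↓8
  @3  [2,0]  acc 73  |  →8  ↓8
  @3  [2,1]  acc 7  |  →1  ↓7
  @4  [1,1]  acc 75  |  →0  ↓0
  @4  [2,0]  acc 73  |  →0  ↓0
  @4  [2,1]  acc 71  |  →8  ↓8
  @5  [1,1]  acc 75  |  →0  ↓0
  @5  [2,0]  acc 73  |  →0  ↓0
  @5  [2,1]  acc 71  |  →0  ↓0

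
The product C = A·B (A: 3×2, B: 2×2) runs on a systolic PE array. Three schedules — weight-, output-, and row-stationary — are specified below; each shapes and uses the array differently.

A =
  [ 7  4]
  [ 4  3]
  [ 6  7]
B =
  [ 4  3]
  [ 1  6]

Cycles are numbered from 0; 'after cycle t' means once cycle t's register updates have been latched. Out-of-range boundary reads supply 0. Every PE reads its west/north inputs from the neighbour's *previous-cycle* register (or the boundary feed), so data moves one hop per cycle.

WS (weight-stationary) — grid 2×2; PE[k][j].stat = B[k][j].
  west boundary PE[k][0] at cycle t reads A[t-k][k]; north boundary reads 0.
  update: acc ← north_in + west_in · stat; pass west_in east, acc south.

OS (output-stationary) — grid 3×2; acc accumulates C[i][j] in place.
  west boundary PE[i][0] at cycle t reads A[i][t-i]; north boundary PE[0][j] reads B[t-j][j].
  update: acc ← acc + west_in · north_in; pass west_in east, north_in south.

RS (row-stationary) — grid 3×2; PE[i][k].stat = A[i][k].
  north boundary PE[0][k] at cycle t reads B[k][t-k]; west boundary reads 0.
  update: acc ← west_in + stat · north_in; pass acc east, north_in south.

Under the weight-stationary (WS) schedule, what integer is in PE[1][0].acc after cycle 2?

PE[1][0].acc = 19

Tracing WS — 2×2 array, target PE[1][0]:
  cycle 0: PE[0][0] → acc 28, east 7, south 28
  cycle 0: PE[1][0] → acc 0, east 0, south 0
  cycle 1: PE[0][0] → acc 16, east 4, south 16
  cycle 1: PE[1][0] → acc 32, east 4, south 32
  cycle 2: PE[0][0] → acc 24, east 6, south 24
  cycle 2: PE[1][0] → acc 19, east 3, south 19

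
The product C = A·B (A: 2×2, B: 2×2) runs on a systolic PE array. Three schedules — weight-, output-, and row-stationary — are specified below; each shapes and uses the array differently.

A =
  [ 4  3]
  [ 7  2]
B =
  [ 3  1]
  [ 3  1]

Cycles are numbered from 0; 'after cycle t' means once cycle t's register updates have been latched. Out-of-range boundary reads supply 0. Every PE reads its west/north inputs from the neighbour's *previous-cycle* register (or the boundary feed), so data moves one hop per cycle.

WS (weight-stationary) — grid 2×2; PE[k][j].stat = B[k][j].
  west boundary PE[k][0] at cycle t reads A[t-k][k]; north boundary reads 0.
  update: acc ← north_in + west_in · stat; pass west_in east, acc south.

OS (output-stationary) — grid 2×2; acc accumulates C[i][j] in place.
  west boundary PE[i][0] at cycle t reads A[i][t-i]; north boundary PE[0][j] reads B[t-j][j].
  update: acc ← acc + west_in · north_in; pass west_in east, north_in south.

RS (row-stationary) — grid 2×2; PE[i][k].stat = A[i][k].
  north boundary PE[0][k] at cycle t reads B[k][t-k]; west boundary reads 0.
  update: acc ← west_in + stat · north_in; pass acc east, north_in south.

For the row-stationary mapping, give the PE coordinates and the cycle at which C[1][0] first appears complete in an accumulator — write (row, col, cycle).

(row, col, cycle) = (1, 1, 2)

Under RS, C[1][0] lands at PE[1][1]:
  step 0 · PE1,1: acc=0; fwd→0 fwd↓0
  step 1 · PE1,1: acc=0; fwd→0 fwd↓0
  step 2 · PE1,1: acc=27; fwd→27 fwd↓3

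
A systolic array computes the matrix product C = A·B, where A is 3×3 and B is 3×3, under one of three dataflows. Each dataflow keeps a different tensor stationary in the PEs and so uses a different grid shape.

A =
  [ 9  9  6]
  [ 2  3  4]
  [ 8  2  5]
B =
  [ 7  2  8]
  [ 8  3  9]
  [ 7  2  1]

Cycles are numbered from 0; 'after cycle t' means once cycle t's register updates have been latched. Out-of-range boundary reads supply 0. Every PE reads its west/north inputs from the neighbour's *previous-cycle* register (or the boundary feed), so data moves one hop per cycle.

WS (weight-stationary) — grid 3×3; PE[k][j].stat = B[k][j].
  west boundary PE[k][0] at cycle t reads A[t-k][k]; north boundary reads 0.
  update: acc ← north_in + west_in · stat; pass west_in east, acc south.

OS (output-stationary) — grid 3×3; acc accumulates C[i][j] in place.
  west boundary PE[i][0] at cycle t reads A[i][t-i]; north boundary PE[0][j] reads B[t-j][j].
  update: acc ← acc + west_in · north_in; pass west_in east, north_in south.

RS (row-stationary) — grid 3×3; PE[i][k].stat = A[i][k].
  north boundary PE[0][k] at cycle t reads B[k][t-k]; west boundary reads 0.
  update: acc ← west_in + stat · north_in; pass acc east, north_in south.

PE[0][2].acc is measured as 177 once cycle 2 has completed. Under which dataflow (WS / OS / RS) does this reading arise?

WS (3×3 grid), PE[0][2]:
  @0  [0,2]  acc 0  |  →0  ↓0
  @1  [0,2]  acc 0  |  →0  ↓0
  @2  [0,2]  acc 72  |  →9  ↓72
OS (3×3 grid), PE[0][2]:
  @0  [0,2]  acc 0  |  →0  ↓0
  @1  [0,2]  acc 0  |  →0  ↓0
  @2  [0,2]  acc 72  |  →9  ↓8
RS (3×3 grid), PE[0][2]:
  @0  [0,2]  acc 0  |  →0  ↓0
  @1  [0,2]  acc 0  |  →0  ↓0
  @2  [0,2]  acc 177  |  →177  ↓7

dataflow = RS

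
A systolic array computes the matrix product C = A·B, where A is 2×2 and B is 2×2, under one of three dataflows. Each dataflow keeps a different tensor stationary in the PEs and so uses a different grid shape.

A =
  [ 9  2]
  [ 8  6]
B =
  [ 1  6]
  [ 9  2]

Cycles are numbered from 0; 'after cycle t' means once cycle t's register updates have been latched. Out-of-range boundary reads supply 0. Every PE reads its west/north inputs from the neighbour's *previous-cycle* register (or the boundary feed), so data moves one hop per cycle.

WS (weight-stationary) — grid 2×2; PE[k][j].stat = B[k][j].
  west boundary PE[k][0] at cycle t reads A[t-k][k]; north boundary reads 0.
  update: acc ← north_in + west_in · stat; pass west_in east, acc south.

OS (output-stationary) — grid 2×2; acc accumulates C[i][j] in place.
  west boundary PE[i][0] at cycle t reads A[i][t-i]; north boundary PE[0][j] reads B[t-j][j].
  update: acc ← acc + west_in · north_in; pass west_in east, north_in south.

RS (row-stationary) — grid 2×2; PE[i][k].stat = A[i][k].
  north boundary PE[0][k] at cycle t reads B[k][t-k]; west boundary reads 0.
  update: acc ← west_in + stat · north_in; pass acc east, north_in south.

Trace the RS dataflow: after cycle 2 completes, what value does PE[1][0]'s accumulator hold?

RS 2×2: PE[1][0] cycle-by-cycle (with neighbour feeds):
  t=0 PE[0][0]: acc=9 h=9 v=1
  t=0 PE[1][0]: acc=0 h=0 v=0
  t=1 PE[0][0]: acc=54 h=54 v=6
  t=1 PE[1][0]: acc=8 h=8 v=1
  t=2 PE[0][0]: acc=0 h=0 v=0
  t=2 PE[1][0]: acc=48 h=48 v=6

PE[1][0].acc = 48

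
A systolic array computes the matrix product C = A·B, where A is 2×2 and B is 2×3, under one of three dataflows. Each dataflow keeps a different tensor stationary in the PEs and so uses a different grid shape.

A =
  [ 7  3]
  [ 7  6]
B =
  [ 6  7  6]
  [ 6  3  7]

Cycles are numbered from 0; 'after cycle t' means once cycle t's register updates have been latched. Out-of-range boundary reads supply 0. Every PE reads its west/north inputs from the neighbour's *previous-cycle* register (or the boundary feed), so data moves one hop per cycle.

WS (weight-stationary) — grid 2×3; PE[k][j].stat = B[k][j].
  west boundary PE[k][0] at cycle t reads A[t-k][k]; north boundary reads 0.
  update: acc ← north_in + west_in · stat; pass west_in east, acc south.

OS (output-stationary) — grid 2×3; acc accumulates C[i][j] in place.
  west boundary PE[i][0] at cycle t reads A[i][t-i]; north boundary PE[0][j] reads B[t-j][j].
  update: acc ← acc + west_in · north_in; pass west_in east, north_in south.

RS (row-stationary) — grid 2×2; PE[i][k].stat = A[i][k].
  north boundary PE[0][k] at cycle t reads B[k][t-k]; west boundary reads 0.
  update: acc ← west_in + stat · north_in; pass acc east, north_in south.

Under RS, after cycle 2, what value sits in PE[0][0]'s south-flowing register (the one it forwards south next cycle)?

Tracing RS — 2×2 array, target PE[0][0]:
  cycle 0: PE[0][0] → acc 42, east 42, south 6
  cycle 1: PE[0][0] → acc 49, east 49, south 7
  cycle 2: PE[0][0] → acc 42, east 42, south 6

register = 6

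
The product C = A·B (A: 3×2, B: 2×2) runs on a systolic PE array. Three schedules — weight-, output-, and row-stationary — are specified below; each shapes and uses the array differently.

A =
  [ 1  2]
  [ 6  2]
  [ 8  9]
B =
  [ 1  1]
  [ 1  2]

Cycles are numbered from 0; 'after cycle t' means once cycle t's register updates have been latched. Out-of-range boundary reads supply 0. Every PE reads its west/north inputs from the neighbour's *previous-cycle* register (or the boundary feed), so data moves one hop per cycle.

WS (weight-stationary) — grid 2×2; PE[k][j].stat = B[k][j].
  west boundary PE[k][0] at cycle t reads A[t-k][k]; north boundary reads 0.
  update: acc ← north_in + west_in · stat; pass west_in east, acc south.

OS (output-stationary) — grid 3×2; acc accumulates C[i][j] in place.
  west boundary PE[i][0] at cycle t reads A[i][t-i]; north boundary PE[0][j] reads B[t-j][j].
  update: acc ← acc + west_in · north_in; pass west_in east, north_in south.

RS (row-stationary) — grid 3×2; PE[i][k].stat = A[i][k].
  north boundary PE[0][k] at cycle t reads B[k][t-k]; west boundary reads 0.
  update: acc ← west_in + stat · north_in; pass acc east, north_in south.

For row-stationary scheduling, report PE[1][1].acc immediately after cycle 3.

RS on a 3×2 grid — tracing PE[1][1] and its feeders:
  @0  [0,1]  acc 0  |  →0  ↓0
  @0  [1,0]  acc 0  |  →0  ↓0
  @0  [1,1]  acc 0  |  →0  ↓0
  @1  [0,1]  acc 3  |  →3  ↓1
  @1  [1,0]  acc 6  |  →6  ↓1
  @1  [1,1]  acc 0  |  →0  ↓0
  @2  [0,1]  acc 5  |  →5  ↓2
  @2  [1,0]  acc 6  |  →6  ↓1
  @2  [1,1]  acc 8  |  →8  ↓1
  @3  [0,1]  acc 0  |  →0  ↓0
  @3  [1,0]  acc 0  |  →0  ↓0
  @3  [1,1]  acc 10  |  →10  ↓2

PE[1][1].acc = 10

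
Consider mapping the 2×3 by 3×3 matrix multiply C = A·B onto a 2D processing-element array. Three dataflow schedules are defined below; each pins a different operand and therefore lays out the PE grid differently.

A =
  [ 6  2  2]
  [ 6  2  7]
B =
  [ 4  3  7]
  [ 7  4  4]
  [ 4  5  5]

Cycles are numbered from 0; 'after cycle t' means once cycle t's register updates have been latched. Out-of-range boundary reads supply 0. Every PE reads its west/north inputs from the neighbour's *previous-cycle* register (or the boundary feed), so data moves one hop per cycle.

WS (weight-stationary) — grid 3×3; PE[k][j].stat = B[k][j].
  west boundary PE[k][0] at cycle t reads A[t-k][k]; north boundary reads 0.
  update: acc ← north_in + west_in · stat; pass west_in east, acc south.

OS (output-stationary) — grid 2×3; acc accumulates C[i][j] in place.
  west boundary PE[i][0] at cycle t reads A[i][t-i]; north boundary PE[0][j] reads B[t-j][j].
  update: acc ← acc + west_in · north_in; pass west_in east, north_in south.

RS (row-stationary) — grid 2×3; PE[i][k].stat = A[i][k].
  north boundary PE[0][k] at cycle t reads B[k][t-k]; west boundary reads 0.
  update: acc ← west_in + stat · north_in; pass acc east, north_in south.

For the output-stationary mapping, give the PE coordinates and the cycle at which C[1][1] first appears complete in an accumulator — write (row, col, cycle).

(row, col, cycle) = (1, 1, 4)

OS — PE[1][1] is where C[1][1] collects:
  c0 r1c1: 0 / 0 / 0
  c1 r1c1: 0 / 0 / 0
  c2 r1c1: 18 / 6 / 3
  c3 r1c1: 26 / 2 / 4
  c4 r1c1: 61 / 7 / 5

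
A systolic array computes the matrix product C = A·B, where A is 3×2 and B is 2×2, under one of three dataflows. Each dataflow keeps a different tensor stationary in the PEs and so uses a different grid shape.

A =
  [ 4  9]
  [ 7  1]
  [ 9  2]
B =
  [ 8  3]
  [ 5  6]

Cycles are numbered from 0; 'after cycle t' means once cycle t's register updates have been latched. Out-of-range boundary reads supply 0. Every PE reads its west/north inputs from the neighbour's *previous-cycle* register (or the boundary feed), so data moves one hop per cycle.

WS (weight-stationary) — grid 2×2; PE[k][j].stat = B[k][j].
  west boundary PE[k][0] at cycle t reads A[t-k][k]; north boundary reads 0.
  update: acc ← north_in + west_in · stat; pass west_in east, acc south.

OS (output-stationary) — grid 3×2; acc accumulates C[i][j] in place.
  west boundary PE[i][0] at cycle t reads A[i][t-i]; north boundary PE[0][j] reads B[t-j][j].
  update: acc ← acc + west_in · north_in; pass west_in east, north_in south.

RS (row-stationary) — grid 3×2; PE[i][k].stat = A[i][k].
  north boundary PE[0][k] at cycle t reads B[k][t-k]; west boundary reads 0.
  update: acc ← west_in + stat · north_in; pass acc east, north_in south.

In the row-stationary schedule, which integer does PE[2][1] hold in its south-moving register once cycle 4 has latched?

RS on a 3×2 grid — tracing PE[2][1] and its feeders:
  [0] (1,1) acc=0 (h:0 v:0)
  [0] (2,0) acc=0 (h:0 v:0)
  [0] (2,1) acc=0 (h:0 v:0)
  [1] (1,1) acc=0 (h:0 v:0)
  [1] (2,0) acc=0 (h:0 v:0)
  [1] (2,1) acc=0 (h:0 v:0)
  [2] (1,1) acc=61 (h:61 v:5)
  [2] (2,0) acc=72 (h:72 v:8)
  [2] (2,1) acc=0 (h:0 v:0)
  [3] (1,1) acc=27 (h:27 v:6)
  [3] (2,0) acc=27 (h:27 v:3)
  [3] (2,1) acc=82 (h:82 v:5)
  [4] (1,1) acc=0 (h:0 v:0)
  [4] (2,0) acc=0 (h:0 v:0)
  [4] (2,1) acc=39 (h:39 v:6)

register = 6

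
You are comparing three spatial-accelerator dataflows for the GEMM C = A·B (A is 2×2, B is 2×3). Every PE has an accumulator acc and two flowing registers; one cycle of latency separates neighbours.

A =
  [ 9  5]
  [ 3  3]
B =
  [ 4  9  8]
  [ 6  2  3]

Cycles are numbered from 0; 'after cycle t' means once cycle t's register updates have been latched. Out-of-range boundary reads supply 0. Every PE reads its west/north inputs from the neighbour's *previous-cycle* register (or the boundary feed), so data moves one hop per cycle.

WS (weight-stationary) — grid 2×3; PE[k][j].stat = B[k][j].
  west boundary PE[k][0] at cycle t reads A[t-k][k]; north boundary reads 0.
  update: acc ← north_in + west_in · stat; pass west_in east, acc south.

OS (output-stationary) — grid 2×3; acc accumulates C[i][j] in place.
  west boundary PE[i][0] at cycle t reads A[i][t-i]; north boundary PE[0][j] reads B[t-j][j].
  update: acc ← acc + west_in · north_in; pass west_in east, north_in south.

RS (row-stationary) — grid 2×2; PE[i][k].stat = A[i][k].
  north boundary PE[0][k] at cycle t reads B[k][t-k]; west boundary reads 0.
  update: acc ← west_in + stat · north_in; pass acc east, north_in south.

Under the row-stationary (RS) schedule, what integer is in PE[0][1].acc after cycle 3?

RS (2×2). Following PE[0][1] plus its west/north inputs:
  t=0 PE[0][0]: acc=36 h=36 v=4
  t=0 PE[0][1]: acc=0 h=0 v=0
  t=1 PE[0][0]: acc=81 h=81 v=9
  t=1 PE[0][1]: acc=66 h=66 v=6
  t=2 PE[0][0]: acc=72 h=72 v=8
  t=2 PE[0][1]: acc=91 h=91 v=2
  t=3 PE[0][0]: acc=0 h=0 v=0
  t=3 PE[0][1]: acc=87 h=87 v=3

PE[0][1].acc = 87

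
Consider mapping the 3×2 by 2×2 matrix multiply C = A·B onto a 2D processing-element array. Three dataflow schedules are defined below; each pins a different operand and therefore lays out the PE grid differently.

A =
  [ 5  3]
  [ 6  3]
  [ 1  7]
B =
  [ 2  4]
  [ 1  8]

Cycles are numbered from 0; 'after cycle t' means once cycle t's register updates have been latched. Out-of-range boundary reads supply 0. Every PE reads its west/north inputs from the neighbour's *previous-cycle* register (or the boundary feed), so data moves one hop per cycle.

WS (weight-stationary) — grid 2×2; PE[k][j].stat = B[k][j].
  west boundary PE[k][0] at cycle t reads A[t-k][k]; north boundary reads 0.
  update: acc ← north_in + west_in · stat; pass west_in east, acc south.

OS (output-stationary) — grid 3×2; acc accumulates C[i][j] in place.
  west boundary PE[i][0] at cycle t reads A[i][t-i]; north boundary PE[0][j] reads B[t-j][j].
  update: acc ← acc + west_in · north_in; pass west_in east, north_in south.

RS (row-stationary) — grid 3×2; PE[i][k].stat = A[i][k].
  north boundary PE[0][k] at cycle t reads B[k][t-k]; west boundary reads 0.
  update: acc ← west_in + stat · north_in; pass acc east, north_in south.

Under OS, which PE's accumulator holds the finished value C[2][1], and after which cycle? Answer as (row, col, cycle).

(row, col, cycle) = (2, 1, 4)

OS — PE[2][1] is where C[2][1] collects:
  0: (2,1).acc=0  regs=<0,0>
  1: (2,1).acc=0  regs=<0,0>
  2: (2,1).acc=0  regs=<0,0>
  3: (2,1).acc=4  regs=<1,4>
  4: (2,1).acc=60  regs=<7,8>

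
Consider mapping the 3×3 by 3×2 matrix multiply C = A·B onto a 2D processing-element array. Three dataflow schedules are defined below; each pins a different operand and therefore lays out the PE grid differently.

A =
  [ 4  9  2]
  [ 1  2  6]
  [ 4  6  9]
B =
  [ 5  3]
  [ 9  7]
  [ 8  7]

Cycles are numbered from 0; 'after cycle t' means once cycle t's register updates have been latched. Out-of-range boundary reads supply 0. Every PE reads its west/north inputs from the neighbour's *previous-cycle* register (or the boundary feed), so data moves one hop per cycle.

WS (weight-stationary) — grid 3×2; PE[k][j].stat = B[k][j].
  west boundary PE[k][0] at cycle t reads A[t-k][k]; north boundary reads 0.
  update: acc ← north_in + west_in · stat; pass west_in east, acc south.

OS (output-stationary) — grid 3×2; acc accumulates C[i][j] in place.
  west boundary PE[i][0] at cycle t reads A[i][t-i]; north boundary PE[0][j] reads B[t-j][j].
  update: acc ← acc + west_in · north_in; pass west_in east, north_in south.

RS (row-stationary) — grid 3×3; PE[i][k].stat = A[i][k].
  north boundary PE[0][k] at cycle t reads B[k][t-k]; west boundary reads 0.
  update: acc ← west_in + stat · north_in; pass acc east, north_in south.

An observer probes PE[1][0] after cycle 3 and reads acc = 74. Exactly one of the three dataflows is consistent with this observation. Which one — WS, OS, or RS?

— WS: 3×2; PE[1][0] trace:
  [0] (1,0) acc=0 (h:0 v:0)
  [1] (1,0) acc=101 (h:9 v:101)
  [2] (1,0) acc=23 (h:2 v:23)
  [3] (1,0) acc=74 (h:6 v:74)
— OS: 3×2; PE[1][0] trace:
  [0] (1,0) acc=0 (h:0 v:0)
  [1] (1,0) acc=5 (h:1 v:5)
  [2] (1,0) acc=23 (h:2 v:9)
  [3] (1,0) acc=71 (h:6 v:8)
— RS: 3×3; PE[1][0] trace:
  [0] (1,0) acc=0 (h:0 v:0)
  [1] (1,0) acc=5 (h:5 v:5)
  [2] (1,0) acc=3 (h:3 v:3)
  [3] (1,0) acc=0 (h:0 v:0)

dataflow = WS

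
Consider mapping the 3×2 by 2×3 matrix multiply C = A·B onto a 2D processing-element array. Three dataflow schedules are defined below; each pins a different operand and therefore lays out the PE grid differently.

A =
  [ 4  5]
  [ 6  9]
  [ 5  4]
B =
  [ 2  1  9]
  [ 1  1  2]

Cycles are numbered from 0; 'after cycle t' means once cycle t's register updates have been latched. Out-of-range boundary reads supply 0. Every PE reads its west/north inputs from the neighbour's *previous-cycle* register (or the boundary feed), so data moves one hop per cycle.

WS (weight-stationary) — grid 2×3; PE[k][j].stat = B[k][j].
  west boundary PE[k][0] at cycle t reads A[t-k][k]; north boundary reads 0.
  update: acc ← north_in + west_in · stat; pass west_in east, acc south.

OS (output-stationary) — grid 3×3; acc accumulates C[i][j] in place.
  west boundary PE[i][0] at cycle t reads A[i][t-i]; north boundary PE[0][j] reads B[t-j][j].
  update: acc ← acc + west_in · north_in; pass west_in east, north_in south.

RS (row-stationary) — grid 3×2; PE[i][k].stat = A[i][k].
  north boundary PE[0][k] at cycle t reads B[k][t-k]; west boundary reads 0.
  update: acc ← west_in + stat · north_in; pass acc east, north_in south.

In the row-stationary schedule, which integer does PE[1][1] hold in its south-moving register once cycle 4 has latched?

RS (3×2). Following PE[1][1] plus its west/north inputs:
  step 0 · PE0,1: acc=0; fwd→0 fwd↓0
  step 0 · PE1,0: acc=0; fwd→0 fwd↓0
  step 0 · PE1,1: acc=0; fwd→0 fwd↓0
  step 1 · PE0,1: acc=13; fwd→13 fwd↓1
  step 1 · PE1,0: acc=12; fwd→12 fwd↓2
  step 1 · PE1,1: acc=0; fwd→0 fwd↓0
  step 2 · PE0,1: acc=9; fwd→9 fwd↓1
  step 2 · PE1,0: acc=6; fwd→6 fwd↓1
  step 2 · PE1,1: acc=21; fwd→21 fwd↓1
  step 3 · PE0,1: acc=46; fwd→46 fwd↓2
  step 3 · PE1,0: acc=54; fwd→54 fwd↓9
  step 3 · PE1,1: acc=15; fwd→15 fwd↓1
  step 4 · PE0,1: acc=0; fwd→0 fwd↓0
  step 4 · PE1,0: acc=0; fwd→0 fwd↓0
  step 4 · PE1,1: acc=72; fwd→72 fwd↓2

register = 2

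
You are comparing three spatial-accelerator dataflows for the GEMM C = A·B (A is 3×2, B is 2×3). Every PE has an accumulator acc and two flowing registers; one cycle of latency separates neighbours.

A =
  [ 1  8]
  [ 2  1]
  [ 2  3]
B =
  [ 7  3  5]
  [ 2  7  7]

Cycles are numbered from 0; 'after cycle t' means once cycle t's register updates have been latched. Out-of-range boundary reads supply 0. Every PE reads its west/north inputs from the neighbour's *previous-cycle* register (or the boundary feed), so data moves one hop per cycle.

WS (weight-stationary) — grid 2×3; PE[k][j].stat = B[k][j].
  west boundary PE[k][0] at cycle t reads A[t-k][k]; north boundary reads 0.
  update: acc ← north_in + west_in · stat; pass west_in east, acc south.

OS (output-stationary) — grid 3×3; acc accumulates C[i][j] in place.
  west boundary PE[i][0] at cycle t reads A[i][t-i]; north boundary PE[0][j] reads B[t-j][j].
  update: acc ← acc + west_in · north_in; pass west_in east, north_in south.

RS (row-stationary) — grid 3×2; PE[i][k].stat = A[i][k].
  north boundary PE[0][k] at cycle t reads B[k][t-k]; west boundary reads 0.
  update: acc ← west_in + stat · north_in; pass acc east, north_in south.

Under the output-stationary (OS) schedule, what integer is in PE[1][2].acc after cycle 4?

PE[1][2].acc = 17

OS (3×3). Following PE[1][2] plus its west/north inputs:
  after 0 — PE[0][2] acc=0, pass-E 0, pass-S 0
  after 0 — PE[1][1] acc=0, pass-E 0, pass-S 0
  after 0 — PE[1][2] acc=0, pass-E 0, pass-S 0
  after 1 — PE[0][2] acc=0, pass-E 0, pass-S 0
  after 1 — PE[1][1] acc=0, pass-E 0, pass-S 0
  after 1 — PE[1][2] acc=0, pass-E 0, pass-S 0
  after 2 — PE[0][2] acc=5, pass-E 1, pass-S 5
  after 2 — PE[1][1] acc=6, pass-E 2, pass-S 3
  after 2 — PE[1][2] acc=0, pass-E 0, pass-S 0
  after 3 — PE[0][2] acc=61, pass-E 8, pass-S 7
  after 3 — PE[1][1] acc=13, pass-E 1, pass-S 7
  after 3 — PE[1][2] acc=10, pass-E 2, pass-S 5
  after 4 — PE[0][2] acc=61, pass-E 0, pass-S 0
  after 4 — PE[1][1] acc=13, pass-E 0, pass-S 0
  after 4 — PE[1][2] acc=17, pass-E 1, pass-S 7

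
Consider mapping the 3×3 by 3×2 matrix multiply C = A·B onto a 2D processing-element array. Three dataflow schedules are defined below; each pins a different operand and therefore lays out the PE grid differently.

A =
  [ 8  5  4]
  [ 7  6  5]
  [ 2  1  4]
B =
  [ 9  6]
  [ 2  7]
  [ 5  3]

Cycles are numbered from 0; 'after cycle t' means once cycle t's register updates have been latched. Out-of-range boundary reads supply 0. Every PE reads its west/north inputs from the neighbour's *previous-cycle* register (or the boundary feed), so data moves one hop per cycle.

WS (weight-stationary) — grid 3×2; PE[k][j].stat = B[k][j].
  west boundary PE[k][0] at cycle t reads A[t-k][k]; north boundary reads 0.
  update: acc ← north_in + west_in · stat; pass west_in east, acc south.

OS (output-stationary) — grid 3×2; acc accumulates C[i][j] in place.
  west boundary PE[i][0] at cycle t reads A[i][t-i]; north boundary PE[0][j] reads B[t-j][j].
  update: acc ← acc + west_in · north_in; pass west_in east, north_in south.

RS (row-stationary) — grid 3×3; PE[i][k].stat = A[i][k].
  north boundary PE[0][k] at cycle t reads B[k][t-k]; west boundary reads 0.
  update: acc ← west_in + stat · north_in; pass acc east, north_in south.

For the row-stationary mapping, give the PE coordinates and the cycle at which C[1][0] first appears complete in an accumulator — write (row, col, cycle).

RS — PE[1][2] is where C[1][0] collects:
  @0  [1,2]  acc 0  |  →0  ↓0
  @1  [1,2]  acc 0  |  →0  ↓0
  @2  [1,2]  acc 0  |  →0  ↓0
  @3  [1,2]  acc 100  |  →100  ↓5

(row, col, cycle) = (1, 2, 3)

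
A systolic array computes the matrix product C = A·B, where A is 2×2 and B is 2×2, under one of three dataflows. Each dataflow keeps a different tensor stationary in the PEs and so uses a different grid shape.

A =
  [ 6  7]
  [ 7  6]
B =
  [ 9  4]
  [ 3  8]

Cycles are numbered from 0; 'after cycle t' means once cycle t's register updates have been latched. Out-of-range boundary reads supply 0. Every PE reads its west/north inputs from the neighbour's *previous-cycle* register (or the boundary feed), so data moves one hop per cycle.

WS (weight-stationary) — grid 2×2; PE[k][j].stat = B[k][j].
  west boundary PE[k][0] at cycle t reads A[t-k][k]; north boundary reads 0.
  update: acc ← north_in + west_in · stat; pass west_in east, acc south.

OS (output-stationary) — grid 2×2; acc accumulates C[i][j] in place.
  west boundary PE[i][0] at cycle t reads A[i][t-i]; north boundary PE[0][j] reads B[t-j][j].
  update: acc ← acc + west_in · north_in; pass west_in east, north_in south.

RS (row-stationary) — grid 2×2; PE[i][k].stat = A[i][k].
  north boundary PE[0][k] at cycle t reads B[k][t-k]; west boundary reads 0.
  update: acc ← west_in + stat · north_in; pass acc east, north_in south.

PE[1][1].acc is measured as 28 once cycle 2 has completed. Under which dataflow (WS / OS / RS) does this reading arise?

dataflow = OS

Under WS (2×2), PE[1][1]:
  [0] (1,1) acc=0 (h:0 v:0)
  [1] (1,1) acc=0 (h:0 v:0)
  [2] (1,1) acc=80 (h:7 v:80)
Under OS (2×2), PE[1][1]:
  [0] (1,1) acc=0 (h:0 v:0)
  [1] (1,1) acc=0 (h:0 v:0)
  [2] (1,1) acc=28 (h:7 v:4)
Under RS (2×2), PE[1][1]:
  [0] (1,1) acc=0 (h:0 v:0)
  [1] (1,1) acc=0 (h:0 v:0)
  [2] (1,1) acc=81 (h:81 v:3)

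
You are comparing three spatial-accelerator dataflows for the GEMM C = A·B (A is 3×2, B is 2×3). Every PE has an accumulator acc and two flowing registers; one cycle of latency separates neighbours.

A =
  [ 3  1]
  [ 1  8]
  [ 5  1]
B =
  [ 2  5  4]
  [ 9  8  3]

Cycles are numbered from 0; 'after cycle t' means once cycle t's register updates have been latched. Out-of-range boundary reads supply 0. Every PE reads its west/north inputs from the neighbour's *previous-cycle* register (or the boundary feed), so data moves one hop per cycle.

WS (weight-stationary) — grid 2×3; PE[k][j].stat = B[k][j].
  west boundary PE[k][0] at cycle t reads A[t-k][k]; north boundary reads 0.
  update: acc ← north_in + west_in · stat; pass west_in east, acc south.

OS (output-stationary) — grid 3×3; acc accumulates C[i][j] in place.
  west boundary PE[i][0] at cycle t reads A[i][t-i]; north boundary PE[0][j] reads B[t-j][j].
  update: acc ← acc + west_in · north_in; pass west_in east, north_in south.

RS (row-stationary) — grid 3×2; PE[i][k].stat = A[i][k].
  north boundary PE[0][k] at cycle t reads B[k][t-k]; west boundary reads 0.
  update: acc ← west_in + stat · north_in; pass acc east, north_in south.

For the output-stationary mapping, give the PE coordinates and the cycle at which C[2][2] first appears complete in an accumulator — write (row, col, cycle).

OS — PE[2][2] is where C[2][2] collects:
  t=0 PE[2][2]: acc=0 h=0 v=0
  t=1 PE[2][2]: acc=0 h=0 v=0
  t=2 PE[2][2]: acc=0 h=0 v=0
  t=3 PE[2][2]: acc=0 h=0 v=0
  t=4 PE[2][2]: acc=20 h=5 v=4
  t=5 PE[2][2]: acc=23 h=1 v=3

(row, col, cycle) = (2, 2, 5)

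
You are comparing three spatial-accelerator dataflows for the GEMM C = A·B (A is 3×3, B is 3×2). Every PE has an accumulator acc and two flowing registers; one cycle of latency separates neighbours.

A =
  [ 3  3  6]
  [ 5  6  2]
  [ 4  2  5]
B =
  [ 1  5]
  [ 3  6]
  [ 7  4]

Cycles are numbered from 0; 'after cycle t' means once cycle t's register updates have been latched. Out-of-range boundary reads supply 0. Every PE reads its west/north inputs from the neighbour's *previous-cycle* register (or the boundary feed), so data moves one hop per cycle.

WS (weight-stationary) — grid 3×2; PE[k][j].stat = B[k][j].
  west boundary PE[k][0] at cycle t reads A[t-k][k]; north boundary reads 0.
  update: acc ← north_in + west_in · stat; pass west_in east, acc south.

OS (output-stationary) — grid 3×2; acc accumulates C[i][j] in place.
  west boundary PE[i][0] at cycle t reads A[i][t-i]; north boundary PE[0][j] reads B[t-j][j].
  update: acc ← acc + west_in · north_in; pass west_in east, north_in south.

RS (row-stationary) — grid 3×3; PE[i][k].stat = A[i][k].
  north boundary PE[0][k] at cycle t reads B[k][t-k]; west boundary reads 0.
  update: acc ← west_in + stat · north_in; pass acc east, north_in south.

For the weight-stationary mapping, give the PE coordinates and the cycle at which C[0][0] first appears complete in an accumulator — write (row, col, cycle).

WS: C[0][0] accumulates in PE[2][0]:
  @0  [2,0]  acc 0  |  →0  ↓0
  @1  [2,0]  acc 0  |  →0  ↓0
  @2  [2,0]  acc 54  |  →6  ↓54

(row, col, cycle) = (2, 0, 2)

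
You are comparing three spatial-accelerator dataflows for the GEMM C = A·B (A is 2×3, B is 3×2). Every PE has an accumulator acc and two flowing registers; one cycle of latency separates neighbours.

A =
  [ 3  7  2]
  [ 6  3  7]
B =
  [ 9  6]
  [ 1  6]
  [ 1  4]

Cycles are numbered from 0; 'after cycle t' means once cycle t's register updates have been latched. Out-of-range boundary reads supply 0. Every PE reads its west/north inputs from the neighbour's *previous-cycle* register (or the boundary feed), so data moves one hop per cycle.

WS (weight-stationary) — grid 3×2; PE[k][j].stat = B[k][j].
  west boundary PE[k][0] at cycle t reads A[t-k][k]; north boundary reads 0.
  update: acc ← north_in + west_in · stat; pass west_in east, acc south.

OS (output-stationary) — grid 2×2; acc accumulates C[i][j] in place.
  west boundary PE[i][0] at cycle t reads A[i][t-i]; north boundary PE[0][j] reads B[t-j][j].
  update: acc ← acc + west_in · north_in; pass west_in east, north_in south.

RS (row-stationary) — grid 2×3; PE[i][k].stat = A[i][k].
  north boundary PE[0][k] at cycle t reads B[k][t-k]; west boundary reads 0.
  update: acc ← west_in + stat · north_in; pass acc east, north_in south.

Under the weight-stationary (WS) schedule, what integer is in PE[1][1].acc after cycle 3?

WS (3×2). Following PE[1][1] plus its west/north inputs:
  after 0 — PE[0][1] acc=0, pass-E 0, pass-S 0
  after 0 — PE[1][0] acc=0, pass-E 0, pass-S 0
  after 0 — PE[1][1] acc=0, pass-E 0, pass-S 0
  after 1 — PE[0][1] acc=18, pass-E 3, pass-S 18
  after 1 — PE[1][0] acc=34, pass-E 7, pass-S 34
  after 1 — PE[1][1] acc=0, pass-E 0, pass-S 0
  after 2 — PE[0][1] acc=36, pass-E 6, pass-S 36
  after 2 — PE[1][0] acc=57, pass-E 3, pass-S 57
  after 2 — PE[1][1] acc=60, pass-E 7, pass-S 60
  after 3 — PE[0][1] acc=0, pass-E 0, pass-S 0
  after 3 — PE[1][0] acc=0, pass-E 0, pass-S 0
  after 3 — PE[1][1] acc=54, pass-E 3, pass-S 54

PE[1][1].acc = 54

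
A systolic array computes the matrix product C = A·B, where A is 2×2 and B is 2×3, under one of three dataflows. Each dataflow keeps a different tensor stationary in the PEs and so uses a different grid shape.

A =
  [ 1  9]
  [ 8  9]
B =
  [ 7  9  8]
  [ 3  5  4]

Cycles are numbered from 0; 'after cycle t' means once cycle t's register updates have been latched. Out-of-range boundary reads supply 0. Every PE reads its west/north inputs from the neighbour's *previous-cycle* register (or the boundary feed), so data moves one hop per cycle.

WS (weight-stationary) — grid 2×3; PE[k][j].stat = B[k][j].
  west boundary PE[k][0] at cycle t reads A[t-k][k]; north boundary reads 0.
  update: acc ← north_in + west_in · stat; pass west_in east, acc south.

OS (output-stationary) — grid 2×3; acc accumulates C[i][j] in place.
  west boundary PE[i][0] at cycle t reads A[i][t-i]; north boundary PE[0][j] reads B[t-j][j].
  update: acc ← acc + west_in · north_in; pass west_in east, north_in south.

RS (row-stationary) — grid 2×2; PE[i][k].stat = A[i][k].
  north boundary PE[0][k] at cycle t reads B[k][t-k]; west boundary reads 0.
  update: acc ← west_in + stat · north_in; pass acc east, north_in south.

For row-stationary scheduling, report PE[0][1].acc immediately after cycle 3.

PE[0][1].acc = 44

RS 2×2: PE[0][1] cycle-by-cycle (with neighbour feeds):
  @0  [0,0]  acc 7  |  →7  ↓7
  @0  [0,1]  acc 0  |  →0  ↓0
  @1  [0,0]  acc 9  |  →9  ↓9
  @1  [0,1]  acc 34  |  →34  ↓3
  @2  [0,0]  acc 8  |  →8  ↓8
  @2  [0,1]  acc 54  |  →54  ↓5
  @3  [0,0]  acc 0  |  →0  ↓0
  @3  [0,1]  acc 44  |  →44  ↓4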